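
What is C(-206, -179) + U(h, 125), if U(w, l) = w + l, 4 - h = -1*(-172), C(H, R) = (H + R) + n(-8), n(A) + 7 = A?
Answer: -443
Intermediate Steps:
n(A) = -7 + A
C(H, R) = -15 + H + R (C(H, R) = (H + R) + (-7 - 8) = (H + R) - 15 = -15 + H + R)
h = -168 (h = 4 - (-1)*(-172) = 4 - 1*172 = 4 - 172 = -168)
U(w, l) = l + w
C(-206, -179) + U(h, 125) = (-15 - 206 - 179) + (125 - 168) = -400 - 43 = -443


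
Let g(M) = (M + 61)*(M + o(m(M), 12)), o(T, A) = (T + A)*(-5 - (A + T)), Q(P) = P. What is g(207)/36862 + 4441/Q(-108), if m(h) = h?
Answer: -788794799/1990548 ≈ -396.27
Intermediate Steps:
o(T, A) = (A + T)*(-5 - A - T) (o(T, A) = (A + T)*(-5 + (-A - T)) = (A + T)*(-5 - A - T))
g(M) = (61 + M)*(-204 - M² - 28*M) (g(M) = (M + 61)*(M + (-1*12² - M² - 5*12 - 5*M - 2*12*M)) = (61 + M)*(M + (-1*144 - M² - 60 - 5*M - 24*M)) = (61 + M)*(M + (-144 - M² - 60 - 5*M - 24*M)) = (61 + M)*(M + (-204 - M² - 29*M)) = (61 + M)*(-204 - M² - 28*M))
g(207)/36862 + 4441/Q(-108) = (-12444 - 1*207³ - 1912*207 - 89*207²)/36862 + 4441/(-108) = (-12444 - 1*8869743 - 395784 - 89*42849)*(1/36862) + 4441*(-1/108) = (-12444 - 8869743 - 395784 - 3813561)*(1/36862) - 4441/108 = -13091532*1/36862 - 4441/108 = -6545766/18431 - 4441/108 = -788794799/1990548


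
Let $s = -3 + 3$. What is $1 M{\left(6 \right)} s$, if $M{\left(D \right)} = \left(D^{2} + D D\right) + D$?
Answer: $0$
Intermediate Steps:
$s = 0$
$M{\left(D \right)} = D + 2 D^{2}$ ($M{\left(D \right)} = \left(D^{2} + D^{2}\right) + D = 2 D^{2} + D = D + 2 D^{2}$)
$1 M{\left(6 \right)} s = 1 \cdot 6 \left(1 + 2 \cdot 6\right) 0 = 1 \cdot 6 \left(1 + 12\right) 0 = 1 \cdot 6 \cdot 13 \cdot 0 = 1 \cdot 78 \cdot 0 = 78 \cdot 0 = 0$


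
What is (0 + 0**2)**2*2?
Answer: 0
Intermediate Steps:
(0 + 0**2)**2*2 = (0 + 0)**2*2 = 0**2*2 = 0*2 = 0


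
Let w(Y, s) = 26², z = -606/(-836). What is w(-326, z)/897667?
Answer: 676/897667 ≈ 0.00075306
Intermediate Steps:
z = 303/418 (z = -606*(-1/836) = 303/418 ≈ 0.72488)
w(Y, s) = 676
w(-326, z)/897667 = 676/897667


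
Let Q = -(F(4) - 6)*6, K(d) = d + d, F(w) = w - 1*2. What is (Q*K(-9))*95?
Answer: -41040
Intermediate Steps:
F(w) = -2 + w (F(w) = w - 2 = -2 + w)
K(d) = 2*d
Q = 24 (Q = -((-2 + 4) - 6)*6 = -(2 - 6)*6 = -(-4)*6 = -1*(-24) = 24)
(Q*K(-9))*95 = (24*(2*(-9)))*95 = (24*(-18))*95 = -432*95 = -41040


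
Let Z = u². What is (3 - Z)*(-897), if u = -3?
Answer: 5382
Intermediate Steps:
Z = 9 (Z = (-3)² = 9)
(3 - Z)*(-897) = (3 - 1*9)*(-897) = (3 - 9)*(-897) = -6*(-897) = 5382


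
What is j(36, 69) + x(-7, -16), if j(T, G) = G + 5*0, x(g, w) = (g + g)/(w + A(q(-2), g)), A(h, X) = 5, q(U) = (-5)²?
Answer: 773/11 ≈ 70.273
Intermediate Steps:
q(U) = 25
x(g, w) = 2*g/(5 + w) (x(g, w) = (g + g)/(w + 5) = (2*g)/(5 + w) = 2*g/(5 + w))
j(T, G) = G (j(T, G) = G + 0 = G)
j(36, 69) + x(-7, -16) = 69 + 2*(-7)/(5 - 16) = 69 + 2*(-7)/(-11) = 69 + 2*(-7)*(-1/11) = 69 + 14/11 = 773/11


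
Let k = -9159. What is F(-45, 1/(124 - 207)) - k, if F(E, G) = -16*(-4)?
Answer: 9223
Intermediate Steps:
F(E, G) = 64
F(-45, 1/(124 - 207)) - k = 64 - 1*(-9159) = 64 + 9159 = 9223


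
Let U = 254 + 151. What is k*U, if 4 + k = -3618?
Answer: -1466910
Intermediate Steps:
k = -3622 (k = -4 - 3618 = -3622)
U = 405
k*U = -3622*405 = -1466910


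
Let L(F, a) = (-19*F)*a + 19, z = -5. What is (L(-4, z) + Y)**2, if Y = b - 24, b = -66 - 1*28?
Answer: 229441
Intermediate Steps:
b = -94 (b = -66 - 28 = -94)
L(F, a) = 19 - 19*F*a (L(F, a) = -19*F*a + 19 = 19 - 19*F*a)
Y = -118 (Y = -94 - 24 = -118)
(L(-4, z) + Y)**2 = ((19 - 19*(-4)*(-5)) - 118)**2 = ((19 - 380) - 118)**2 = (-361 - 118)**2 = (-479)**2 = 229441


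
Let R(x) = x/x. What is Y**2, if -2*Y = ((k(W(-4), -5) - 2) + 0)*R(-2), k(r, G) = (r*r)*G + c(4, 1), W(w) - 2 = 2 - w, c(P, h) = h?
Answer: 103041/4 ≈ 25760.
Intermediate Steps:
W(w) = 4 - w (W(w) = 2 + (2 - w) = 4 - w)
k(r, G) = 1 + G*r**2 (k(r, G) = (r*r)*G + 1 = r**2*G + 1 = G*r**2 + 1 = 1 + G*r**2)
R(x) = 1
Y = 321/2 (Y = -(((1 - 5*(4 - 1*(-4))**2) - 2) + 0)/2 = -(((1 - 5*(4 + 4)**2) - 2) + 0)/2 = -(((1 - 5*8**2) - 2) + 0)/2 = -(((1 - 5*64) - 2) + 0)/2 = -(((1 - 320) - 2) + 0)/2 = -((-319 - 2) + 0)/2 = -(-321 + 0)/2 = -(-321)/2 = -1/2*(-321) = 321/2 ≈ 160.50)
Y**2 = (321/2)**2 = 103041/4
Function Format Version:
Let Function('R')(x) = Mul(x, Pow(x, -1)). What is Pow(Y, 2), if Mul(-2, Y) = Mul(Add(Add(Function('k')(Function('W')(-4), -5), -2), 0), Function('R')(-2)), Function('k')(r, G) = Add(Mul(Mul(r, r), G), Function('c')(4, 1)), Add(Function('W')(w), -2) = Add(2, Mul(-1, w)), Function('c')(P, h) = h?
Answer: Rational(103041, 4) ≈ 25760.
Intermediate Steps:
Function('W')(w) = Add(4, Mul(-1, w)) (Function('W')(w) = Add(2, Add(2, Mul(-1, w))) = Add(4, Mul(-1, w)))
Function('k')(r, G) = Add(1, Mul(G, Pow(r, 2))) (Function('k')(r, G) = Add(Mul(Mul(r, r), G), 1) = Add(Mul(Pow(r, 2), G), 1) = Add(Mul(G, Pow(r, 2)), 1) = Add(1, Mul(G, Pow(r, 2))))
Function('R')(x) = 1
Y = Rational(321, 2) (Y = Mul(Rational(-1, 2), Mul(Add(Add(Add(1, Mul(-5, Pow(Add(4, Mul(-1, -4)), 2))), -2), 0), 1)) = Mul(Rational(-1, 2), Mul(Add(Add(Add(1, Mul(-5, Pow(Add(4, 4), 2))), -2), 0), 1)) = Mul(Rational(-1, 2), Mul(Add(Add(Add(1, Mul(-5, Pow(8, 2))), -2), 0), 1)) = Mul(Rational(-1, 2), Mul(Add(Add(Add(1, Mul(-5, 64)), -2), 0), 1)) = Mul(Rational(-1, 2), Mul(Add(Add(Add(1, -320), -2), 0), 1)) = Mul(Rational(-1, 2), Mul(Add(Add(-319, -2), 0), 1)) = Mul(Rational(-1, 2), Mul(Add(-321, 0), 1)) = Mul(Rational(-1, 2), Mul(-321, 1)) = Mul(Rational(-1, 2), -321) = Rational(321, 2) ≈ 160.50)
Pow(Y, 2) = Pow(Rational(321, 2), 2) = Rational(103041, 4)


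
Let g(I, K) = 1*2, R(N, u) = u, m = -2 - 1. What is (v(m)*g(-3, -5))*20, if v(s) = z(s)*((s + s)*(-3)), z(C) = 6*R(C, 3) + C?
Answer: 10800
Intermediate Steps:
m = -3
g(I, K) = 2
z(C) = 18 + C (z(C) = 6*3 + C = 18 + C)
v(s) = -6*s*(18 + s) (v(s) = (18 + s)*((s + s)*(-3)) = (18 + s)*((2*s)*(-3)) = (18 + s)*(-6*s) = -6*s*(18 + s))
(v(m)*g(-3, -5))*20 = (-6*(-3)*(18 - 3)*2)*20 = (-6*(-3)*15*2)*20 = (270*2)*20 = 540*20 = 10800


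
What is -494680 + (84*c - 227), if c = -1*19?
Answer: -496503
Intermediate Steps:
c = -19
-494680 + (84*c - 227) = -494680 + (84*(-19) - 227) = -494680 + (-1596 - 227) = -494680 - 1823 = -496503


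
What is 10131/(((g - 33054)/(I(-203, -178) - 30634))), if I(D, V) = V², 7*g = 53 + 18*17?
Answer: -74462850/231019 ≈ -322.32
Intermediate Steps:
g = 359/7 (g = (53 + 18*17)/7 = (53 + 306)/7 = (⅐)*359 = 359/7 ≈ 51.286)
10131/(((g - 33054)/(I(-203, -178) - 30634))) = 10131/(((359/7 - 33054)/((-178)² - 30634))) = 10131/((-231019/(7*(31684 - 30634)))) = 10131/((-231019/7/1050)) = 10131/((-231019/7*1/1050)) = 10131/(-231019/7350) = 10131*(-7350/231019) = -74462850/231019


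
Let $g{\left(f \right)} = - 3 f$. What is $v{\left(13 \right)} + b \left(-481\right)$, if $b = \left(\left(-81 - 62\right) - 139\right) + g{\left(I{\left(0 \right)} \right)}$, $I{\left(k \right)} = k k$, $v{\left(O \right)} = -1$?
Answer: $135641$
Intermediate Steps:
$I{\left(k \right)} = k^{2}$
$b = -282$ ($b = \left(\left(-81 - 62\right) - 139\right) - 3 \cdot 0^{2} = \left(-143 - 139\right) - 0 = -282 + 0 = -282$)
$v{\left(13 \right)} + b \left(-481\right) = -1 - -135642 = -1 + 135642 = 135641$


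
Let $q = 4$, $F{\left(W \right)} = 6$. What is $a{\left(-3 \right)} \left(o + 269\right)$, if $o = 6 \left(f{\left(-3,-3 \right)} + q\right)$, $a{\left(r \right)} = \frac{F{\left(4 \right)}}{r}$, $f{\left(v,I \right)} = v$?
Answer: $-550$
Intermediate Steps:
$a{\left(r \right)} = \frac{6}{r}$
$o = 6$ ($o = 6 \left(-3 + 4\right) = 6 \cdot 1 = 6$)
$a{\left(-3 \right)} \left(o + 269\right) = \frac{6}{-3} \left(6 + 269\right) = 6 \left(- \frac{1}{3}\right) 275 = \left(-2\right) 275 = -550$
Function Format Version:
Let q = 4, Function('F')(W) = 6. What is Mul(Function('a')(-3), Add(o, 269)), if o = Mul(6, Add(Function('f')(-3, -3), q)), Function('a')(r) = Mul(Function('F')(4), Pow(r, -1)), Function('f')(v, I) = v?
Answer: -550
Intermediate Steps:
Function('a')(r) = Mul(6, Pow(r, -1))
o = 6 (o = Mul(6, Add(-3, 4)) = Mul(6, 1) = 6)
Mul(Function('a')(-3), Add(o, 269)) = Mul(Mul(6, Pow(-3, -1)), Add(6, 269)) = Mul(Mul(6, Rational(-1, 3)), 275) = Mul(-2, 275) = -550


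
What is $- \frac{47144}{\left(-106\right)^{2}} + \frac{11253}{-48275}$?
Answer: $- \frac{600578827}{135604475} \approx -4.4289$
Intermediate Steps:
$- \frac{47144}{\left(-106\right)^{2}} + \frac{11253}{-48275} = - \frac{47144}{11236} + 11253 \left(- \frac{1}{48275}\right) = \left(-47144\right) \frac{1}{11236} - \frac{11253}{48275} = - \frac{11786}{2809} - \frac{11253}{48275} = - \frac{600578827}{135604475}$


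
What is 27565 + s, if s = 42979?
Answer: 70544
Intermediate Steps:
27565 + s = 27565 + 42979 = 70544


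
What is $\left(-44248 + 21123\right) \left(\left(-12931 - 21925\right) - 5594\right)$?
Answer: $935406250$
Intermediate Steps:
$\left(-44248 + 21123\right) \left(\left(-12931 - 21925\right) - 5594\right) = - 23125 \left(\left(-12931 - 21925\right) - 5594\right) = - 23125 \left(-34856 - 5594\right) = \left(-23125\right) \left(-40450\right) = 935406250$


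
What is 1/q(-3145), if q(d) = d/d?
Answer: 1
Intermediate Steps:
q(d) = 1
1/q(-3145) = 1/1 = 1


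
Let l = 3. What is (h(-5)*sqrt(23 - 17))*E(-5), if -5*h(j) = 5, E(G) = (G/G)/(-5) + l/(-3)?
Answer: 6*sqrt(6)/5 ≈ 2.9394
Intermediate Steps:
E(G) = -6/5 (E(G) = (G/G)/(-5) + 3/(-3) = 1*(-1/5) + 3*(-1/3) = -1/5 - 1 = -6/5)
h(j) = -1 (h(j) = -1/5*5 = -1)
(h(-5)*sqrt(23 - 17))*E(-5) = -sqrt(23 - 17)*(-6/5) = -sqrt(6)*(-6/5) = 6*sqrt(6)/5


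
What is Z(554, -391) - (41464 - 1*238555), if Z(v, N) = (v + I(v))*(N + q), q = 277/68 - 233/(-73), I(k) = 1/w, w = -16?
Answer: -1229009733/79424 ≈ -15474.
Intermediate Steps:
I(k) = -1/16 (I(k) = 1/(-16) = -1/16)
q = 36065/4964 (q = 277*(1/68) - 233*(-1/73) = 277/68 + 233/73 = 36065/4964 ≈ 7.2653)
Z(v, N) = (-1/16 + v)*(36065/4964 + N) (Z(v, N) = (v - 1/16)*(N + 36065/4964) = (-1/16 + v)*(36065/4964 + N))
Z(554, -391) - (41464 - 1*238555) = (-36065/79424 - 1/16*(-391) + (36065/4964)*554 - 391*554) - (41464 - 1*238555) = (-36065/79424 + 391/16 + 9990005/2482 - 216614) - (41464 - 238555) = -16882765317/79424 - 1*(-197091) = -16882765317/79424 + 197091 = -1229009733/79424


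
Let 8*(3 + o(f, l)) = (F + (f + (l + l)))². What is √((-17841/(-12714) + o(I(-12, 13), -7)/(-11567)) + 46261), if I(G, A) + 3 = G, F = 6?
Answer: 5*√17787360096990555578/98041892 ≈ 215.09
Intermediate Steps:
I(G, A) = -3 + G
o(f, l) = -3 + (6 + f + 2*l)²/8 (o(f, l) = -3 + (6 + (f + (l + l)))²/8 = -3 + (6 + (f + 2*l))²/8 = -3 + (6 + f + 2*l)²/8)
√((-17841/(-12714) + o(I(-12, 13), -7)/(-11567)) + 46261) = √((-17841/(-12714) + (-3 + (6 + (-3 - 12) + 2*(-7))²/8)/(-11567)) + 46261) = √((-17841*(-1/12714) + (-3 + (6 - 15 - 14)²/8)*(-1/11567)) + 46261) = √((5947/4238 + (-3 + (⅛)*(-23)²)*(-1/11567)) + 46261) = √((5947/4238 + (-3 + (⅛)*529)*(-1/11567)) + 46261) = √((5947/4238 + (-3 + 529/8)*(-1/11567)) + 46261) = √((5947/4238 + (505/8)*(-1/11567)) + 46261) = √((5947/4238 - 505/92536) + 46261) = √(274085701/196083784 + 46261) = √(9071306017325/196083784) = 5*√17787360096990555578/98041892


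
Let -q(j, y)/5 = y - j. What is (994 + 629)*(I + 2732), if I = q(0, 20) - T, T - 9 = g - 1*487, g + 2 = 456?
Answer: 4310688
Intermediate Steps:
g = 454 (g = -2 + 456 = 454)
q(j, y) = -5*y + 5*j (q(j, y) = -5*(y - j) = -5*y + 5*j)
T = -24 (T = 9 + (454 - 1*487) = 9 + (454 - 487) = 9 - 33 = -24)
I = -76 (I = (-5*20 + 5*0) - 1*(-24) = (-100 + 0) + 24 = -100 + 24 = -76)
(994 + 629)*(I + 2732) = (994 + 629)*(-76 + 2732) = 1623*2656 = 4310688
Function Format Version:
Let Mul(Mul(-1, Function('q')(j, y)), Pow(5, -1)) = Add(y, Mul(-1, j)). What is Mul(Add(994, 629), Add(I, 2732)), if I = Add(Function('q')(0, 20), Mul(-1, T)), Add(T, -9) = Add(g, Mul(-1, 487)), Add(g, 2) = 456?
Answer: 4310688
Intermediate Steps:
g = 454 (g = Add(-2, 456) = 454)
Function('q')(j, y) = Add(Mul(-5, y), Mul(5, j)) (Function('q')(j, y) = Mul(-5, Add(y, Mul(-1, j))) = Add(Mul(-5, y), Mul(5, j)))
T = -24 (T = Add(9, Add(454, Mul(-1, 487))) = Add(9, Add(454, -487)) = Add(9, -33) = -24)
I = -76 (I = Add(Add(Mul(-5, 20), Mul(5, 0)), Mul(-1, -24)) = Add(Add(-100, 0), 24) = Add(-100, 24) = -76)
Mul(Add(994, 629), Add(I, 2732)) = Mul(Add(994, 629), Add(-76, 2732)) = Mul(1623, 2656) = 4310688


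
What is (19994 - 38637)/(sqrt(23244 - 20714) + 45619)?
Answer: -850475017/2081090631 + 18643*sqrt(2530)/2081090631 ≈ -0.40822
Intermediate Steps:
(19994 - 38637)/(sqrt(23244 - 20714) + 45619) = -18643/(sqrt(2530) + 45619) = -18643/(45619 + sqrt(2530))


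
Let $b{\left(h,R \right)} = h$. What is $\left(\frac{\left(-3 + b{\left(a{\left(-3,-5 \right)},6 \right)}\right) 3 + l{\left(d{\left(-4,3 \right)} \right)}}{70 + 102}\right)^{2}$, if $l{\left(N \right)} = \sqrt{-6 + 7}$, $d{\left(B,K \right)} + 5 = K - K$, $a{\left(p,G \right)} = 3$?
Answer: $\frac{1}{29584} \approx 3.3802 \cdot 10^{-5}$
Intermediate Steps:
$d{\left(B,K \right)} = -5$ ($d{\left(B,K \right)} = -5 + \left(K - K\right) = -5 + 0 = -5$)
$l{\left(N \right)} = 1$ ($l{\left(N \right)} = \sqrt{1} = 1$)
$\left(\frac{\left(-3 + b{\left(a{\left(-3,-5 \right)},6 \right)}\right) 3 + l{\left(d{\left(-4,3 \right)} \right)}}{70 + 102}\right)^{2} = \left(\frac{\left(-3 + 3\right) 3 + 1}{70 + 102}\right)^{2} = \left(\frac{0 \cdot 3 + 1}{172}\right)^{2} = \left(\left(0 + 1\right) \frac{1}{172}\right)^{2} = \left(1 \cdot \frac{1}{172}\right)^{2} = \left(\frac{1}{172}\right)^{2} = \frac{1}{29584}$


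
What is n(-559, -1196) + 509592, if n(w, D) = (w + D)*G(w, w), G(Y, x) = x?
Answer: 1490637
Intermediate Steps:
n(w, D) = w*(D + w) (n(w, D) = (w + D)*w = (D + w)*w = w*(D + w))
n(-559, -1196) + 509592 = -559*(-1196 - 559) + 509592 = -559*(-1755) + 509592 = 981045 + 509592 = 1490637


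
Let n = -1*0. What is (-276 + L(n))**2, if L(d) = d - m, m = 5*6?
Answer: 93636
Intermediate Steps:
n = 0
m = 30
L(d) = -30 + d (L(d) = d - 1*30 = d - 30 = -30 + d)
(-276 + L(n))**2 = (-276 + (-30 + 0))**2 = (-276 - 30)**2 = (-306)**2 = 93636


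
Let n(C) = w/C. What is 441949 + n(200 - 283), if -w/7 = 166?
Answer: 441963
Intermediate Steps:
w = -1162 (w = -7*166 = -1162)
n(C) = -1162/C
441949 + n(200 - 283) = 441949 - 1162/(200 - 283) = 441949 - 1162/(-83) = 441949 - 1162*(-1/83) = 441949 + 14 = 441963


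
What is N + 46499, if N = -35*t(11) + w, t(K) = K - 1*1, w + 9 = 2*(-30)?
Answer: 46080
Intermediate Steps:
w = -69 (w = -9 + 2*(-30) = -9 - 60 = -69)
t(K) = -1 + K (t(K) = K - 1 = -1 + K)
N = -419 (N = -35*(-1 + 11) - 69 = -35*10 - 69 = -350 - 69 = -419)
N + 46499 = -419 + 46499 = 46080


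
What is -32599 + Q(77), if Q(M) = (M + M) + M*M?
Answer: -26516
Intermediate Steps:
Q(M) = M**2 + 2*M (Q(M) = 2*M + M**2 = M**2 + 2*M)
-32599 + Q(77) = -32599 + 77*(2 + 77) = -32599 + 77*79 = -32599 + 6083 = -26516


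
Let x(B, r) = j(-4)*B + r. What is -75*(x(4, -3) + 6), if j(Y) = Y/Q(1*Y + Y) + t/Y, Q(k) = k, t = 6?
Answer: 75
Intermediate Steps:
j(Y) = ½ + 6/Y (j(Y) = Y/(1*Y + Y) + 6/Y = Y/(Y + Y) + 6/Y = Y/((2*Y)) + 6/Y = Y*(1/(2*Y)) + 6/Y = ½ + 6/Y)
x(B, r) = r - B (x(B, r) = ((½)*(12 - 4)/(-4))*B + r = ((½)*(-¼)*8)*B + r = -B + r = r - B)
-75*(x(4, -3) + 6) = -75*((-3 - 1*4) + 6) = -75*((-3 - 4) + 6) = -75*(-7 + 6) = -75*(-1) = 75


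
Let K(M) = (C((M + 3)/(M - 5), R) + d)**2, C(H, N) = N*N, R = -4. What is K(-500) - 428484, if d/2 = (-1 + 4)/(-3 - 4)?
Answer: -20984480/49 ≈ -4.2825e+5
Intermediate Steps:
d = -6/7 (d = 2*((-1 + 4)/(-3 - 4)) = 2*(3/(-7)) = 2*(3*(-1/7)) = 2*(-3/7) = -6/7 ≈ -0.85714)
C(H, N) = N**2
K(M) = 11236/49 (K(M) = ((-4)**2 - 6/7)**2 = (16 - 6/7)**2 = (106/7)**2 = 11236/49)
K(-500) - 428484 = 11236/49 - 428484 = -20984480/49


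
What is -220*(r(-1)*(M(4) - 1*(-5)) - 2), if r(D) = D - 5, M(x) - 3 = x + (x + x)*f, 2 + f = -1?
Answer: -15400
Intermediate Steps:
f = -3 (f = -2 - 1 = -3)
M(x) = 3 - 5*x (M(x) = 3 + (x + (x + x)*(-3)) = 3 + (x + (2*x)*(-3)) = 3 + (x - 6*x) = 3 - 5*x)
r(D) = -5 + D
-220*(r(-1)*(M(4) - 1*(-5)) - 2) = -220*((-5 - 1)*((3 - 5*4) - 1*(-5)) - 2) = -220*(-6*((3 - 20) + 5) - 2) = -220*(-6*(-17 + 5) - 2) = -220*(-6*(-12) - 2) = -220*(72 - 2) = -220*70 = -15400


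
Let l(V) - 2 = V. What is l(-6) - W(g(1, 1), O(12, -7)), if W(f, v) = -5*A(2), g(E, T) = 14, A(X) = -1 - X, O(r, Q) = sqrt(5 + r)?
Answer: -19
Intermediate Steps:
l(V) = 2 + V
W(f, v) = 15 (W(f, v) = -5*(-1 - 1*2) = -5*(-1 - 2) = -5*(-3) = 15)
l(-6) - W(g(1, 1), O(12, -7)) = (2 - 6) - 1*15 = -4 - 15 = -19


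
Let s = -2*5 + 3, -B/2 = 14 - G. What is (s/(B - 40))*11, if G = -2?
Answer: 77/72 ≈ 1.0694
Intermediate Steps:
B = -32 (B = -2*(14 - 1*(-2)) = -2*(14 + 2) = -2*16 = -32)
s = -7 (s = -10 + 3 = -7)
(s/(B - 40))*11 = (-7/(-32 - 40))*11 = (-7/(-72))*11 = -1/72*(-7)*11 = (7/72)*11 = 77/72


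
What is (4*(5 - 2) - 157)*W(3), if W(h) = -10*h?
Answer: 4350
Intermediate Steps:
(4*(5 - 2) - 157)*W(3) = (4*(5 - 2) - 157)*(-10*3) = (4*3 - 157)*(-30) = (12 - 157)*(-30) = -145*(-30) = 4350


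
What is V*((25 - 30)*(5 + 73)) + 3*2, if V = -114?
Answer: 44466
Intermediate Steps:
V*((25 - 30)*(5 + 73)) + 3*2 = -114*(25 - 30)*(5 + 73) + 3*2 = -(-570)*78 + 6 = -114*(-390) + 6 = 44460 + 6 = 44466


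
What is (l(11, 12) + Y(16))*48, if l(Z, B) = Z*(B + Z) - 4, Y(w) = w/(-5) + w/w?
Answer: 59232/5 ≈ 11846.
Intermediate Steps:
Y(w) = 1 - w/5 (Y(w) = w*(-1/5) + 1 = -w/5 + 1 = 1 - w/5)
l(Z, B) = -4 + Z*(B + Z)
(l(11, 12) + Y(16))*48 = ((-4 + 11**2 + 12*11) + (1 - 1/5*16))*48 = ((-4 + 121 + 132) + (1 - 16/5))*48 = (249 - 11/5)*48 = (1234/5)*48 = 59232/5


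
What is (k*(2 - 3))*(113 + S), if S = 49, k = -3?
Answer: 486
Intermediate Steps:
(k*(2 - 3))*(113 + S) = (-3*(2 - 3))*(113 + 49) = -3*(-1)*162 = 3*162 = 486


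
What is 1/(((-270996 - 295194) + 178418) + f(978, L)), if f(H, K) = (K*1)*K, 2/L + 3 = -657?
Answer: -108900/42228370799 ≈ -2.5788e-6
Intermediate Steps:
L = -1/330 (L = 2/(-3 - 657) = 2/(-660) = 2*(-1/660) = -1/330 ≈ -0.0030303)
f(H, K) = K**2 (f(H, K) = K*K = K**2)
1/(((-270996 - 295194) + 178418) + f(978, L)) = 1/(((-270996 - 295194) + 178418) + (-1/330)**2) = 1/((-566190 + 178418) + 1/108900) = 1/(-387772 + 1/108900) = 1/(-42228370799/108900) = -108900/42228370799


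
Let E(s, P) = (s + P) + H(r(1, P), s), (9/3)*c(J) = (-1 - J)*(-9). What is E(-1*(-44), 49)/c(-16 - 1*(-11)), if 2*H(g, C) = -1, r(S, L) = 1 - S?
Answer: -185/24 ≈ -7.7083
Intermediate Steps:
H(g, C) = -½ (H(g, C) = (½)*(-1) = -½)
c(J) = 3 + 3*J (c(J) = ((-1 - J)*(-9))/3 = (9 + 9*J)/3 = 3 + 3*J)
E(s, P) = -½ + P + s (E(s, P) = (s + P) - ½ = (P + s) - ½ = -½ + P + s)
E(-1*(-44), 49)/c(-16 - 1*(-11)) = (-½ + 49 - 1*(-44))/(3 + 3*(-16 - 1*(-11))) = (-½ + 49 + 44)/(3 + 3*(-16 + 11)) = 185/(2*(3 + 3*(-5))) = 185/(2*(3 - 15)) = (185/2)/(-12) = (185/2)*(-1/12) = -185/24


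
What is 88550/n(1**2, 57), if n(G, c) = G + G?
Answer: 44275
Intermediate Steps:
n(G, c) = 2*G
88550/n(1**2, 57) = 88550/((2*1**2)) = 88550/((2*1)) = 88550/2 = 88550*(1/2) = 44275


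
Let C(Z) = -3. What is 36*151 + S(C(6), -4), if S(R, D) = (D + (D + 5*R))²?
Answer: 5965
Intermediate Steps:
S(R, D) = (2*D + 5*R)²
36*151 + S(C(6), -4) = 36*151 + (2*(-4) + 5*(-3))² = 5436 + (-8 - 15)² = 5436 + (-23)² = 5436 + 529 = 5965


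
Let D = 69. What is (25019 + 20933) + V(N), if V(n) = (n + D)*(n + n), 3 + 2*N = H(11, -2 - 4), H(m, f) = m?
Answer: 46536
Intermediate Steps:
N = 4 (N = -3/2 + (½)*11 = -3/2 + 11/2 = 4)
V(n) = 2*n*(69 + n) (V(n) = (n + 69)*(n + n) = (69 + n)*(2*n) = 2*n*(69 + n))
(25019 + 20933) + V(N) = (25019 + 20933) + 2*4*(69 + 4) = 45952 + 2*4*73 = 45952 + 584 = 46536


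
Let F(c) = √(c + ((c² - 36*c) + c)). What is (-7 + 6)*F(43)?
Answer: -3*√43 ≈ -19.672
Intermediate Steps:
F(c) = √(c² - 34*c) (F(c) = √(c + (c² - 35*c)) = √(c² - 34*c))
(-7 + 6)*F(43) = (-7 + 6)*√(43*(-34 + 43)) = -√(43*9) = -√387 = -3*√43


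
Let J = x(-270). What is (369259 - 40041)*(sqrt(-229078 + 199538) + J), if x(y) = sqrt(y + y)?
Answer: 658436*I*(sqrt(7385) + 3*sqrt(15)) ≈ 6.4234e+7*I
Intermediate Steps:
x(y) = sqrt(2)*sqrt(y) (x(y) = sqrt(2*y) = sqrt(2)*sqrt(y))
J = 6*I*sqrt(15) (J = sqrt(2)*sqrt(-270) = sqrt(2)*(3*I*sqrt(30)) = 6*I*sqrt(15) ≈ 23.238*I)
(369259 - 40041)*(sqrt(-229078 + 199538) + J) = (369259 - 40041)*(sqrt(-229078 + 199538) + 6*I*sqrt(15)) = 329218*(sqrt(-29540) + 6*I*sqrt(15)) = 329218*(2*I*sqrt(7385) + 6*I*sqrt(15)) = 658436*I*sqrt(7385) + 1975308*I*sqrt(15)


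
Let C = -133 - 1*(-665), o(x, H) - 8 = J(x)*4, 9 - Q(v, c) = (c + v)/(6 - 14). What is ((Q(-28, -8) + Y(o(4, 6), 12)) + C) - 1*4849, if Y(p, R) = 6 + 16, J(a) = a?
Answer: -8581/2 ≈ -4290.5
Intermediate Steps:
Q(v, c) = 9 + c/8 + v/8 (Q(v, c) = 9 - (c + v)/(6 - 14) = 9 - (c + v)/(-8) = 9 - (c + v)*(-1)/8 = 9 - (-c/8 - v/8) = 9 + (c/8 + v/8) = 9 + c/8 + v/8)
o(x, H) = 8 + 4*x (o(x, H) = 8 + x*4 = 8 + 4*x)
Y(p, R) = 22
C = 532 (C = -133 + 665 = 532)
((Q(-28, -8) + Y(o(4, 6), 12)) + C) - 1*4849 = (((9 + (1/8)*(-8) + (1/8)*(-28)) + 22) + 532) - 1*4849 = (((9 - 1 - 7/2) + 22) + 532) - 4849 = ((9/2 + 22) + 532) - 4849 = (53/2 + 532) - 4849 = 1117/2 - 4849 = -8581/2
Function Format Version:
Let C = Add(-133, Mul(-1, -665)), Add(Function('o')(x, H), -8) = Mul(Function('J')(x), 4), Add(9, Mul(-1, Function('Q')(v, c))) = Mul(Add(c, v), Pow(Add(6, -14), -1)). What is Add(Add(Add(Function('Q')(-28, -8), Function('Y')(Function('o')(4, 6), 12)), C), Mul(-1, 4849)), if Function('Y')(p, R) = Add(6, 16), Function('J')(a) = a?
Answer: Rational(-8581, 2) ≈ -4290.5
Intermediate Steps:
Function('Q')(v, c) = Add(9, Mul(Rational(1, 8), c), Mul(Rational(1, 8), v)) (Function('Q')(v, c) = Add(9, Mul(-1, Mul(Add(c, v), Pow(Add(6, -14), -1)))) = Add(9, Mul(-1, Mul(Add(c, v), Pow(-8, -1)))) = Add(9, Mul(-1, Mul(Add(c, v), Rational(-1, 8)))) = Add(9, Mul(-1, Add(Mul(Rational(-1, 8), c), Mul(Rational(-1, 8), v)))) = Add(9, Add(Mul(Rational(1, 8), c), Mul(Rational(1, 8), v))) = Add(9, Mul(Rational(1, 8), c), Mul(Rational(1, 8), v)))
Function('o')(x, H) = Add(8, Mul(4, x)) (Function('o')(x, H) = Add(8, Mul(x, 4)) = Add(8, Mul(4, x)))
Function('Y')(p, R) = 22
C = 532 (C = Add(-133, 665) = 532)
Add(Add(Add(Function('Q')(-28, -8), Function('Y')(Function('o')(4, 6), 12)), C), Mul(-1, 4849)) = Add(Add(Add(Add(9, Mul(Rational(1, 8), -8), Mul(Rational(1, 8), -28)), 22), 532), Mul(-1, 4849)) = Add(Add(Add(Add(9, -1, Rational(-7, 2)), 22), 532), -4849) = Add(Add(Add(Rational(9, 2), 22), 532), -4849) = Add(Add(Rational(53, 2), 532), -4849) = Add(Rational(1117, 2), -4849) = Rational(-8581, 2)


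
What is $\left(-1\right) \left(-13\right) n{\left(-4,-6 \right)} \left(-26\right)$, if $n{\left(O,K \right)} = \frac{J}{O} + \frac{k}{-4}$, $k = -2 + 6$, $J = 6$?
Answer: $845$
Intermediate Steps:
$k = 4$
$n{\left(O,K \right)} = -1 + \frac{6}{O}$ ($n{\left(O,K \right)} = \frac{6}{O} + \frac{4}{-4} = \frac{6}{O} + 4 \left(- \frac{1}{4}\right) = \frac{6}{O} - 1 = -1 + \frac{6}{O}$)
$\left(-1\right) \left(-13\right) n{\left(-4,-6 \right)} \left(-26\right) = \left(-1\right) \left(-13\right) \frac{6 - -4}{-4} \left(-26\right) = 13 \left(- \frac{6 + 4}{4}\right) \left(-26\right) = 13 \left(\left(- \frac{1}{4}\right) 10\right) \left(-26\right) = 13 \left(- \frac{5}{2}\right) \left(-26\right) = \left(- \frac{65}{2}\right) \left(-26\right) = 845$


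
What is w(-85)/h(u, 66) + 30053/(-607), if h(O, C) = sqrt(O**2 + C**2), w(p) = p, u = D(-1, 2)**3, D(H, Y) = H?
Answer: -30053/607 - 85*sqrt(4357)/4357 ≈ -50.798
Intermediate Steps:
u = -1 (u = (-1)**3 = -1)
h(O, C) = sqrt(C**2 + O**2)
w(-85)/h(u, 66) + 30053/(-607) = -85/sqrt(66**2 + (-1)**2) + 30053/(-607) = -85/sqrt(4356 + 1) + 30053*(-1/607) = -85*sqrt(4357)/4357 - 30053/607 = -30053/607 - 85*sqrt(4357)/4357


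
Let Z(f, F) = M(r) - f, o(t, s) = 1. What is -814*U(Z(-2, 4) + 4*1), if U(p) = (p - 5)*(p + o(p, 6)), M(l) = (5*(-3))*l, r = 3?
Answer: -1361008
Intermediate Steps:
M(l) = -15*l
Z(f, F) = -45 - f (Z(f, F) = -15*3 - f = -45 - f)
U(p) = (1 + p)*(-5 + p) (U(p) = (p - 5)*(p + 1) = (-5 + p)*(1 + p) = (1 + p)*(-5 + p))
-814*U(Z(-2, 4) + 4*1) = -814*(-5 + ((-45 - 1*(-2)) + 4*1)² - 4*((-45 - 1*(-2)) + 4*1)) = -814*(-5 + ((-45 + 2) + 4)² - 4*((-45 + 2) + 4)) = -814*(-5 + (-43 + 4)² - 4*(-43 + 4)) = -814*(-5 + (-39)² - 4*(-39)) = -814*(-5 + 1521 + 156) = -814*1672 = -1361008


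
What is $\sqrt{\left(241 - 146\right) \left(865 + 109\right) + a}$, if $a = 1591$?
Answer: $\sqrt{94121} \approx 306.79$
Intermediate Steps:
$\sqrt{\left(241 - 146\right) \left(865 + 109\right) + a} = \sqrt{\left(241 - 146\right) \left(865 + 109\right) + 1591} = \sqrt{95 \cdot 974 + 1591} = \sqrt{92530 + 1591} = \sqrt{94121}$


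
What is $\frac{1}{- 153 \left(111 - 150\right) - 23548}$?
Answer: $- \frac{1}{17581} \approx -5.688 \cdot 10^{-5}$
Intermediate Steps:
$\frac{1}{- 153 \left(111 - 150\right) - 23548} = \frac{1}{\left(-153\right) \left(-39\right) - 23548} = \frac{1}{5967 - 23548} = \frac{1}{-17581} = - \frac{1}{17581}$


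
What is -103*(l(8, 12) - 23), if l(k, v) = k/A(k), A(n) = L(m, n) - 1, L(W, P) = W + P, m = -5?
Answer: 1957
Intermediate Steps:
L(W, P) = P + W
A(n) = -6 + n (A(n) = (n - 5) - 1 = (-5 + n) - 1 = -6 + n)
l(k, v) = k/(-6 + k)
-103*(l(8, 12) - 23) = -103*(8/(-6 + 8) - 23) = -103*(8/2 - 23) = -103*(8*(½) - 23) = -103*(4 - 23) = -103*(-19) = 1957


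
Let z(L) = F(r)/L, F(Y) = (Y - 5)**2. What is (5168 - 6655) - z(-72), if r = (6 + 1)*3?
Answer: -13351/9 ≈ -1483.4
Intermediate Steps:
r = 21 (r = 7*3 = 21)
F(Y) = (-5 + Y)**2
z(L) = 256/L (z(L) = (-5 + 21)**2/L = 16**2/L = 256/L)
(5168 - 6655) - z(-72) = (5168 - 6655) - 256/(-72) = -1487 - 256*(-1)/72 = -1487 - 1*(-32/9) = -1487 + 32/9 = -13351/9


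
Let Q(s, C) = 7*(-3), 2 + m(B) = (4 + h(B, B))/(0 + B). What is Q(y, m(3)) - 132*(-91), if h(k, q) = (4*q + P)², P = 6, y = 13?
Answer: 11991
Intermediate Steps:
h(k, q) = (6 + 4*q)² (h(k, q) = (4*q + 6)² = (6 + 4*q)²)
m(B) = -2 + (4 + 4*(3 + 2*B)²)/B (m(B) = -2 + (4 + 4*(3 + 2*B)²)/(0 + B) = -2 + (4 + 4*(3 + 2*B)²)/B)
Q(s, C) = -21
Q(y, m(3)) - 132*(-91) = -21 - 132*(-91) = -21 + 12012 = 11991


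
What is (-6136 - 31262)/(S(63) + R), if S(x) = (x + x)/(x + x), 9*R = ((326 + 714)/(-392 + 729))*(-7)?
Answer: 113428134/4247 ≈ 26708.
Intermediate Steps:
R = -7280/3033 (R = (((326 + 714)/(-392 + 729))*(-7))/9 = ((1040/337)*(-7))/9 = (1/9)*(-7280/337) = -7280/3033 ≈ -2.4003)
S(x) = 1 (S(x) = (2*x)/((2*x)) = (2*x)*(1/(2*x)) = 1)
(-6136 - 31262)/(S(63) + R) = (-6136 - 31262)/(1 - 7280/3033) = -37398/(-4247/3033) = -37398*(-3033/4247) = 113428134/4247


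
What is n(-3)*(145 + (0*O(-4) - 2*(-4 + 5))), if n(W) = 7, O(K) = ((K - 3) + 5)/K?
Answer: 1001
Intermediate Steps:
O(K) = (2 + K)/K (O(K) = ((-3 + K) + 5)/K = (2 + K)/K)
n(-3)*(145 + (0*O(-4) - 2*(-4 + 5))) = 7*(145 + (0*((2 - 4)/(-4)) - 2*(-4 + 5))) = 7*(145 + (0*(-¼*(-2)) - 2*1)) = 7*(145 + (0*(½) - 2)) = 7*(145 + (0 - 2)) = 7*(145 - 2) = 7*143 = 1001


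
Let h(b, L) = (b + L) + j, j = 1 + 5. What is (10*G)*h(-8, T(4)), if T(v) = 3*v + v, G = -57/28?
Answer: -285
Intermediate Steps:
G = -57/28 (G = -57*1/28 = -57/28 ≈ -2.0357)
T(v) = 4*v
j = 6
h(b, L) = 6 + L + b (h(b, L) = (b + L) + 6 = (L + b) + 6 = 6 + L + b)
(10*G)*h(-8, T(4)) = (10*(-57/28))*(6 + 4*4 - 8) = -285*(6 + 16 - 8)/14 = -285/14*14 = -285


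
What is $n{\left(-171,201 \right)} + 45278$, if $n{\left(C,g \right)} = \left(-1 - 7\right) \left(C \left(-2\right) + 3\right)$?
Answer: $42518$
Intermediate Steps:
$n{\left(C,g \right)} = -24 + 16 C$ ($n{\left(C,g \right)} = - 8 \left(- 2 C + 3\right) = - 8 \left(3 - 2 C\right) = -24 + 16 C$)
$n{\left(-171,201 \right)} + 45278 = \left(-24 + 16 \left(-171\right)\right) + 45278 = \left(-24 - 2736\right) + 45278 = -2760 + 45278 = 42518$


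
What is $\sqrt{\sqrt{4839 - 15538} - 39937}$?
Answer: $\sqrt{-39937 + i \sqrt{10699}} \approx 0.2588 + 199.84 i$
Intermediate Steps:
$\sqrt{\sqrt{4839 - 15538} - 39937} = \sqrt{\sqrt{-10699} - 39937} = \sqrt{i \sqrt{10699} - 39937} = \sqrt{-39937 + i \sqrt{10699}}$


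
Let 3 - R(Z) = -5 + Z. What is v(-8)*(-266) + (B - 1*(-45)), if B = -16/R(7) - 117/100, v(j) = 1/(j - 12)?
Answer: 4113/100 ≈ 41.130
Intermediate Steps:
R(Z) = 8 - Z (R(Z) = 3 - (-5 + Z) = 3 + (5 - Z) = 8 - Z)
v(j) = 1/(-12 + j)
B = -1717/100 (B = -16/(8 - 1*7) - 117/100 = -16/(8 - 7) - 117*1/100 = -16/1 - 117/100 = -16*1 - 117/100 = -16 - 117/100 = -1717/100 ≈ -17.170)
v(-8)*(-266) + (B - 1*(-45)) = -266/(-12 - 8) + (-1717/100 - 1*(-45)) = -266/(-20) + (-1717/100 + 45) = -1/20*(-266) + 2783/100 = 133/10 + 2783/100 = 4113/100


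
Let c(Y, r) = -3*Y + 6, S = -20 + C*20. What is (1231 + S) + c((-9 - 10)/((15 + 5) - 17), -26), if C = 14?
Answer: 1516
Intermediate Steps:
S = 260 (S = -20 + 14*20 = -20 + 280 = 260)
c(Y, r) = 6 - 3*Y
(1231 + S) + c((-9 - 10)/((15 + 5) - 17), -26) = (1231 + 260) + (6 - 3*(-9 - 10)/((15 + 5) - 17)) = 1491 + (6 - (-57)/(20 - 17)) = 1491 + (6 - (-57)/3) = 1491 + (6 - 3*(-19/3)) = 1491 + (6 + 19) = 1491 + 25 = 1516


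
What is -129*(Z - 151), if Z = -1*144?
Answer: 38055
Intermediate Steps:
Z = -144
-129*(Z - 151) = -129*(-144 - 151) = -129*(-295) = 38055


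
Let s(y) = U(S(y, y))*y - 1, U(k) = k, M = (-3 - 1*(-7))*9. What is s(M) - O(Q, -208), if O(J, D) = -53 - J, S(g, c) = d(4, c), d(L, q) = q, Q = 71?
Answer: 1419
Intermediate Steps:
S(g, c) = c
M = 36 (M = (-3 + 7)*9 = 4*9 = 36)
s(y) = -1 + y² (s(y) = y*y - 1 = y² - 1 = -1 + y²)
s(M) - O(Q, -208) = (-1 + 36²) - (-53 - 1*71) = (-1 + 1296) - (-53 - 71) = 1295 - 1*(-124) = 1295 + 124 = 1419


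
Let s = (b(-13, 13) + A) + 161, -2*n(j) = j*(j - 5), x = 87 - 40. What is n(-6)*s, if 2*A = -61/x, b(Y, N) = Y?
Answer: -457083/94 ≈ -4862.6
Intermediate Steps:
x = 47
A = -61/94 (A = (-61/47)/2 = (-61*1/47)/2 = (1/2)*(-61/47) = -61/94 ≈ -0.64894)
n(j) = -j*(-5 + j)/2 (n(j) = -j*(j - 5)/2 = -j*(-5 + j)/2)
s = 13851/94 (s = (-13 - 61/94) + 161 = -1283/94 + 161 = 13851/94 ≈ 147.35)
n(-6)*s = ((1/2)*(-6)*(5 - 1*(-6)))*(13851/94) = ((1/2)*(-6)*(5 + 6))*(13851/94) = ((1/2)*(-6)*11)*(13851/94) = -33*13851/94 = -457083/94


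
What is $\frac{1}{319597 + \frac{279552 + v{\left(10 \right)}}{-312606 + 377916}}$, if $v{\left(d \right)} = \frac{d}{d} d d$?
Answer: $\frac{32655}{10436579861} \approx 3.1289 \cdot 10^{-6}$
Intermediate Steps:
$v{\left(d \right)} = d^{2}$ ($v{\left(d \right)} = 1 d d = d d = d^{2}$)
$\frac{1}{319597 + \frac{279552 + v{\left(10 \right)}}{-312606 + 377916}} = \frac{1}{319597 + \frac{279552 + 10^{2}}{-312606 + 377916}} = \frac{1}{319597 + \frac{279552 + 100}{65310}} = \frac{1}{319597 + 279652 \cdot \frac{1}{65310}} = \frac{1}{319597 + \frac{139826}{32655}} = \frac{1}{\frac{10436579861}{32655}} = \frac{32655}{10436579861}$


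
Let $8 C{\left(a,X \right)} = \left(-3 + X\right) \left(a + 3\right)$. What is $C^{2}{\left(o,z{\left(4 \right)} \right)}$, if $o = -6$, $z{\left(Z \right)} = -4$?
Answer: $\frac{441}{64} \approx 6.8906$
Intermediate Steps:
$C{\left(a,X \right)} = \frac{\left(-3 + X\right) \left(3 + a\right)}{8}$ ($C{\left(a,X \right)} = \frac{\left(-3 + X\right) \left(a + 3\right)}{8} = \frac{\left(-3 + X\right) \left(3 + a\right)}{8}$)
$C^{2}{\left(o,z{\left(4 \right)} \right)} = \left(- \frac{9}{8} - - \frac{9}{4} + \frac{3}{8} \left(-4\right) + \frac{1}{8} \left(-4\right) \left(-6\right)\right)^{2} = \left(- \frac{9}{8} + \frac{9}{4} - \frac{3}{2} + 3\right)^{2} = \left(\frac{21}{8}\right)^{2} = \frac{441}{64}$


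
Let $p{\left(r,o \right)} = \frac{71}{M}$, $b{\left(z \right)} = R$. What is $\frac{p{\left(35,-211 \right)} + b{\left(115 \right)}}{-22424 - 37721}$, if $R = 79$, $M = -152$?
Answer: $- \frac{519}{397480} \approx -0.0013057$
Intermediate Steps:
$b{\left(z \right)} = 79$
$p{\left(r,o \right)} = - \frac{71}{152}$ ($p{\left(r,o \right)} = \frac{71}{-152} = 71 \left(- \frac{1}{152}\right) = - \frac{71}{152}$)
$\frac{p{\left(35,-211 \right)} + b{\left(115 \right)}}{-22424 - 37721} = \frac{- \frac{71}{152} + 79}{-22424 - 37721} = \frac{11937}{152 \left(-60145\right)} = \frac{11937}{152} \left(- \frac{1}{60145}\right) = - \frac{519}{397480}$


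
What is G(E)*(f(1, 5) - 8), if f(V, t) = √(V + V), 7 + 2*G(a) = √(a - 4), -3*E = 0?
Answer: (7 - 2*I)*(8 - √2)/2 ≈ 23.05 - 6.5858*I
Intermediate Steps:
E = 0 (E = -⅓*0 = 0)
G(a) = -7/2 + √(-4 + a)/2 (G(a) = -7/2 + √(a - 4)/2 = -7/2 + √(-4 + a)/2)
f(V, t) = √2*√V (f(V, t) = √(2*V) = √2*√V)
G(E)*(f(1, 5) - 8) = (-7/2 + √(-4 + 0)/2)*(√2*√1 - 8) = (-7/2 + √(-4)/2)*(√2*1 - 8) = (-7/2 + (2*I)/2)*(√2 - 8) = (-7/2 + I)*(-8 + √2) = (-8 + √2)*(-7/2 + I)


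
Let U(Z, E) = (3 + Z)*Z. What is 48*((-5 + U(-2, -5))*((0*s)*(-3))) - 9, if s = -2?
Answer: -9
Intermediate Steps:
U(Z, E) = Z*(3 + Z)
48*((-5 + U(-2, -5))*((0*s)*(-3))) - 9 = 48*((-5 - 2*(3 - 2))*((0*(-2))*(-3))) - 9 = 48*((-5 - 2*1)*(0*(-3))) - 9 = 48*((-5 - 2)*0) - 9 = 48*(-7*0) - 9 = 48*0 - 9 = 0 - 9 = -9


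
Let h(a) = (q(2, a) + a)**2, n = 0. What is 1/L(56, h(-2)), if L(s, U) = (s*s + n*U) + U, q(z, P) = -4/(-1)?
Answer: 1/3140 ≈ 0.00031847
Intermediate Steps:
q(z, P) = 4 (q(z, P) = -4*(-1) = 4)
h(a) = (4 + a)**2
L(s, U) = U + s**2 (L(s, U) = (s*s + 0*U) + U = (s**2 + 0) + U = s**2 + U = U + s**2)
1/L(56, h(-2)) = 1/((4 - 2)**2 + 56**2) = 1/(2**2 + 3136) = 1/(4 + 3136) = 1/3140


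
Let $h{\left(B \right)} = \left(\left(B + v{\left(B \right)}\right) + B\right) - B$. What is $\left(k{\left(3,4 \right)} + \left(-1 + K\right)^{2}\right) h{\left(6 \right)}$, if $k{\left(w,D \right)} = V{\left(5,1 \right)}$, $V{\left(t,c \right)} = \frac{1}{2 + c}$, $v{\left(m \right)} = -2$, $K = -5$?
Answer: $\frac{436}{3} \approx 145.33$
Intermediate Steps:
$k{\left(w,D \right)} = \frac{1}{3}$ ($k{\left(w,D \right)} = \frac{1}{2 + 1} = \frac{1}{3}$)
$h{\left(B \right)} = -2 + B$ ($h{\left(B \right)} = \left(\left(B - 2\right) + B\right) - B = \left(\left(-2 + B\right) + B\right) - B = \left(-2 + 2 B\right) - B = -2 + B$)
$\left(k{\left(3,4 \right)} + \left(-1 + K\right)^{2}\right) h{\left(6 \right)} = \left(\frac{1}{3} + \left(-1 - 5\right)^{2}\right) \left(-2 + 6\right) = \left(\frac{1}{3} + \left(-6\right)^{2}\right) 4 = \left(\frac{1}{3} + 36\right) 4 = \frac{109}{3} \cdot 4 = \frac{436}{3}$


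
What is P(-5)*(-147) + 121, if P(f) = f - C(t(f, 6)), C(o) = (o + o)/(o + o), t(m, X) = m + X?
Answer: 1003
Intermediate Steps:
t(m, X) = X + m
C(o) = 1 (C(o) = (2*o)/((2*o)) = (2*o)*(1/(2*o)) = 1)
P(f) = -1 + f (P(f) = f - 1*1 = f - 1 = -1 + f)
P(-5)*(-147) + 121 = (-1 - 5)*(-147) + 121 = -6*(-147) + 121 = 882 + 121 = 1003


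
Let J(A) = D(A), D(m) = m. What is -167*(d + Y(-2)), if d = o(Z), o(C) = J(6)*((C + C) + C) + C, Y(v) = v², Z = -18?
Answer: 56446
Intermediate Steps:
J(A) = A
o(C) = 19*C (o(C) = 6*((C + C) + C) + C = 6*(2*C + C) + C = 6*(3*C) + C = 18*C + C = 19*C)
d = -342 (d = 19*(-18) = -342)
-167*(d + Y(-2)) = -167*(-342 + (-2)²) = -167*(-342 + 4) = -167*(-338) = 56446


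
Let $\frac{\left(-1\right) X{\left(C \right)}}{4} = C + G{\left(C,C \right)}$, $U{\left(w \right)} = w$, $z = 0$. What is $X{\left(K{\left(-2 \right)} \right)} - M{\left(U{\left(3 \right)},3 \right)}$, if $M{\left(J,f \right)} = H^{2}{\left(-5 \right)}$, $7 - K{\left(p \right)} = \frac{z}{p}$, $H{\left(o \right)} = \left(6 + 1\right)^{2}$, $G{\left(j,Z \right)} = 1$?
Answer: $-2433$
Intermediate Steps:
$H{\left(o \right)} = 49$ ($H{\left(o \right)} = 7^{2} = 49$)
$K{\left(p \right)} = 7$ ($K{\left(p \right)} = 7 - \frac{0}{p} = 7 - 0 = 7 + 0 = 7$)
$X{\left(C \right)} = -4 - 4 C$ ($X{\left(C \right)} = - 4 \left(C + 1\right) = - 4 \left(1 + C\right) = -4 - 4 C$)
$M{\left(J,f \right)} = 2401$ ($M{\left(J,f \right)} = 49^{2} = 2401$)
$X{\left(K{\left(-2 \right)} \right)} - M{\left(U{\left(3 \right)},3 \right)} = \left(-4 - 28\right) - 2401 = -32 - 2401 = -2433$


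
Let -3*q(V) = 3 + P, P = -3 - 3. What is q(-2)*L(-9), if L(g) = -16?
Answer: -16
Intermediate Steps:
P = -6
q(V) = 1 (q(V) = -(3 - 6)/3 = -1/3*(-3) = 1)
q(-2)*L(-9) = 1*(-16) = -16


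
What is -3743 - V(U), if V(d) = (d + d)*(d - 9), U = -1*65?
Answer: -13363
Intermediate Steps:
U = -65
V(d) = 2*d*(-9 + d) (V(d) = (2*d)*(-9 + d) = 2*d*(-9 + d))
-3743 - V(U) = -3743 - 2*(-65)*(-9 - 65) = -3743 - 2*(-65)*(-74) = -3743 - 1*9620 = -3743 - 9620 = -13363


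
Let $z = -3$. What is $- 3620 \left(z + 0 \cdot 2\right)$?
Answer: $10860$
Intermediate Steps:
$- 3620 \left(z + 0 \cdot 2\right) = - 3620 \left(-3 + 0 \cdot 2\right) = - 3620 \left(-3 + 0\right) = \left(-3620\right) \left(-3\right) = 10860$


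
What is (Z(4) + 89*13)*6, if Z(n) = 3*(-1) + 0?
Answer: 6924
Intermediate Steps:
Z(n) = -3 (Z(n) = -3 + 0 = -3)
(Z(4) + 89*13)*6 = (-3 + 89*13)*6 = (-3 + 1157)*6 = 1154*6 = 6924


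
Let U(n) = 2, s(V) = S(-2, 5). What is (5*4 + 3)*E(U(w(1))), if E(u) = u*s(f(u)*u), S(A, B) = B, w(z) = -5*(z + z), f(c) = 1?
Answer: 230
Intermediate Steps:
w(z) = -10*z
s(V) = 5
E(u) = 5*u (E(u) = u*5 = 5*u)
(5*4 + 3)*E(U(w(1))) = (5*4 + 3)*(5*2) = (20 + 3)*10 = 23*10 = 230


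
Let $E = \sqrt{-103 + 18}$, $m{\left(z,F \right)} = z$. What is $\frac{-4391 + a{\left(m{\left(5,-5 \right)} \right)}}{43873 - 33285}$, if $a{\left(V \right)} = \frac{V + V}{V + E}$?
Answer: $\frac{- 4391 \sqrt{85} + 21945 i}{10588 \left(\sqrt{85} - 5 i\right)} \approx -0.41467 - 7.9159 \cdot 10^{-5} i$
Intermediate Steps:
$E = i \sqrt{85}$ ($E = \sqrt{-85} = i \sqrt{85} \approx 9.2195 i$)
$a{\left(V \right)} = \frac{2 V}{V + i \sqrt{85}}$ ($a{\left(V \right)} = \frac{V + V}{V + i \sqrt{85}} = \frac{2 V}{V + i \sqrt{85}}$)
$\frac{-4391 + a{\left(m{\left(5,-5 \right)} \right)}}{43873 - 33285} = \frac{-4391 + 2 \cdot 5 \frac{1}{5 + i \sqrt{85}}}{43873 - 33285} = \frac{-4391 + \frac{10}{5 + i \sqrt{85}}}{10588} = \left(-4391 + \frac{10}{5 + i \sqrt{85}}\right) \frac{1}{10588} = - \frac{4391}{10588} + \frac{5}{5294 \left(5 + i \sqrt{85}\right)}$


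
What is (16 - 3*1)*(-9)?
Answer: -117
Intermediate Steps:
(16 - 3*1)*(-9) = (16 - 3)*(-9) = 13*(-9) = -117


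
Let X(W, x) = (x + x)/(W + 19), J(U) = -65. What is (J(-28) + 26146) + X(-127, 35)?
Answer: 1408339/54 ≈ 26080.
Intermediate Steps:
X(W, x) = 2*x/(19 + W) (X(W, x) = (2*x)/(19 + W) = 2*x/(19 + W))
(J(-28) + 26146) + X(-127, 35) = (-65 + 26146) + 2*35/(19 - 127) = 26081 + 2*35/(-108) = 26081 + 2*35*(-1/108) = 26081 - 35/54 = 1408339/54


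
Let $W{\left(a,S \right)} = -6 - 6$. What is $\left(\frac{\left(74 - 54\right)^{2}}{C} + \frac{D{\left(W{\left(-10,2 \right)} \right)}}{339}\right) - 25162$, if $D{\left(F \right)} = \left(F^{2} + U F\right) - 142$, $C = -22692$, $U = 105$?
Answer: $- \frac{5377488372}{213683} \approx -25166.0$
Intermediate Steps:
$W{\left(a,S \right)} = -12$
$D{\left(F \right)} = -142 + F^{2} + 105 F$ ($D{\left(F \right)} = \left(F^{2} + 105 F\right) - 142 = -142 + F^{2} + 105 F$)
$\left(\frac{\left(74 - 54\right)^{2}}{C} + \frac{D{\left(W{\left(-10,2 \right)} \right)}}{339}\right) - 25162 = \left(\frac{\left(74 - 54\right)^{2}}{-22692} + \frac{-142 + \left(-12\right)^{2} + 105 \left(-12\right)}{339}\right) - 25162 = \left(20^{2} \left(- \frac{1}{22692}\right) + \left(-142 + 144 - 1260\right) \frac{1}{339}\right) - 25162 = \left(400 \left(- \frac{1}{22692}\right) - \frac{1258}{339}\right) - 25162 = \left(- \frac{100}{5673} - \frac{1258}{339}\right) - 25162 = - \frac{796726}{213683} - 25162 = - \frac{5377488372}{213683}$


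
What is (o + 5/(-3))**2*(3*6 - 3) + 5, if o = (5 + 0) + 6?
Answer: 3935/3 ≈ 1311.7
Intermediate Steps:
o = 11 (o = 5 + 6 = 11)
(o + 5/(-3))**2*(3*6 - 3) + 5 = (11 + 5/(-3))**2*(3*6 - 3) + 5 = (11 + 5*(-1/3))**2*(18 - 3) + 5 = (11 - 5/3)**2*15 + 5 = (28/3)**2*15 + 5 = (784/9)*15 + 5 = 3920/3 + 5 = 3935/3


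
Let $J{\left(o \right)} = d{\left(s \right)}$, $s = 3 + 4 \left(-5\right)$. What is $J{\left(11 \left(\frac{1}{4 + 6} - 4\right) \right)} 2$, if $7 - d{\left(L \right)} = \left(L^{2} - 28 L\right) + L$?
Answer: $-1482$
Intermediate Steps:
$s = -17$ ($s = 3 - 20 = -17$)
$d{\left(L \right)} = 7 - L^{2} + 27 L$ ($d{\left(L \right)} = 7 - \left(\left(L^{2} - 28 L\right) + L\right) = 7 - \left(L^{2} - 27 L\right) = 7 - L^{2} + 27 L$)
$J{\left(o \right)} = -741$ ($J{\left(o \right)} = 7 - \left(-17\right)^{2} + 27 \left(-17\right) = 7 - 289 - 459 = -741$)
$J{\left(11 \left(\frac{1}{4 + 6} - 4\right) \right)} 2 = \left(-741\right) 2 = -1482$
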